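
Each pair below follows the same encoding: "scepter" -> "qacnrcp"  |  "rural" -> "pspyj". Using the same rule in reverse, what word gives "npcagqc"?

It's a constant shift of +24 (ROT24).
Reversing it on npcagqc: n−24=p, p−24=r, c−24=e, a−24=c, g−24=i, q−24=s, c−24=e.

precise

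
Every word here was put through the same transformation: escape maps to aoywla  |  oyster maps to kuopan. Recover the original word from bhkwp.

It's a constant shift of +22 (ROT22).
Decoding bhkwp: b−22=f, h−22=l, k−22=o, w−22=a, p−22=t.

float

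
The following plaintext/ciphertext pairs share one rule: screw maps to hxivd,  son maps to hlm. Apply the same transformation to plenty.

kovmgb

This is the alphabet-reversal cipher (Atbash): a becomes z, b becomes y, etc.
On plenty: p↔k, l↔o, e↔v, n↔m, t↔g, y↔b.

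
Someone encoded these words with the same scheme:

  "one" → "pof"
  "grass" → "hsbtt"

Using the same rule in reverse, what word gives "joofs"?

Compare letters: o→p is +1, n→o is +1, e→f is +1 — a constant shift. Every letter moves 1 place later in the alphabet, wrapping around z→a.
Decoding joofs: j−1=i, o−1=n, o−1=n, f−1=e, s−1=r.

inner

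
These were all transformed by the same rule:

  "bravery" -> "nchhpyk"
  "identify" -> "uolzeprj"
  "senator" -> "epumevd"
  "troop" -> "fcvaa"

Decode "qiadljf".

Shifts by position in bravery: pos 0: b→n (+12), pos 1: r→c (+11), pos 2: a→h (+7), pos 3: v→h (+12), pos 4: e→p (+11), pos 5: r→y (+7) — repeating every 3. A repeating key of period 3 is used — shifts +12, +11, +7 over and over.
Decoding qiadljf: q−12=e, i−11=x, a−7=t, d−12=r, l−11=a, j−7=c, f−12=t.

extract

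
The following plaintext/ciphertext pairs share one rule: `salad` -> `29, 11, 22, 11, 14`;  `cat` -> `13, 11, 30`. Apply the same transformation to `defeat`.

14, 15, 16, 15, 11, 30

s is letter #19 and maps to 29: an offset of 10. The number is (letter's place in the alphabet, a=1) + 10.
Applying it to defeat: d=4→14, e=5→15, f=6→16, e=5→15, a=1→11, t=20→30.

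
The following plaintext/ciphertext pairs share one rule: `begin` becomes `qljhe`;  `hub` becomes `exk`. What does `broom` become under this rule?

The output letters match the input read backwards, each shifted +3: begin reversed is nigeb. Read the word backwards and shift each letter +3.
Applying it to broom: reverse → moorb; then shift: m+3=p, o+3=r, o+3=r, r+3=u, b+3=e.

prrue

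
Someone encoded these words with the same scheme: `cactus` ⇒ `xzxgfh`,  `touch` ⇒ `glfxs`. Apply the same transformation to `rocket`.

Each pair mirrors across the alphabet (c↔x, a↔z, c↔x): positions sum to 25. This is the alphabet-reversal cipher (Atbash): a becomes z, b becomes y, etc.
On rocket: r↔i, o↔l, c↔x, k↔p, e↔v, t↔g.

ilxpvg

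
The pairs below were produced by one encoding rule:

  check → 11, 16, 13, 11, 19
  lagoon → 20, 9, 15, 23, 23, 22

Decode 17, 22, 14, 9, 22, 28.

infant

c is letter #3 and maps to 11: an offset of 8. Each letter is replaced by its alphabet position (a=1..z=26) + 8.
Decoding 17, 22, 14, 9, 22, 28: 17→(17−8)÷1=9=i, 22→(22−8)÷1=14=n, 14→(14−8)÷1=6=f, 9→(9−8)÷1=1=a, 22→(22−8)÷1=14=n, 28→(28−8)÷1=20=t.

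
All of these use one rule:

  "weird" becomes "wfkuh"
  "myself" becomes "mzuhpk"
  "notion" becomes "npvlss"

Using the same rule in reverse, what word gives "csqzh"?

crowd

In weird: w→w is +0, e→f is +1, i→k is +2, r→u is +3 — the shift increases by 1 each position. Each letter shifts forward by its position index (0, 1, 2, …) — the shift grows by one for each successive letter.
Reversing it on csqzh: c−0=c, s−1=r, q−2=o, z−3=w, h−4=d.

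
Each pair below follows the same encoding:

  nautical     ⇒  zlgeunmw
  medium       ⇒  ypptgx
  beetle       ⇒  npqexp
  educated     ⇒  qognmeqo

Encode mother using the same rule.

It's a Vigenère-style cipher with numeric key [12,11]: position i shifts by key[i mod 2].
Applying it to mother: m+12=y, o+11=z, t+12=f, h+11=s, e+12=q, r+11=c.

yzfsqc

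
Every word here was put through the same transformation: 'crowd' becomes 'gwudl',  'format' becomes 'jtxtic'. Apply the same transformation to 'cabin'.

gfhpv

In crowd: c→g is +4, r→w is +5, o→u is +6, w→d is +7 — the shift increases by 1 each position. The shift increases by 1 at each position, starting from +4: 4, 5, 6, ….
On cabin: c+4=g, a+5=f, b+6=h, i+7=p, n+8=v.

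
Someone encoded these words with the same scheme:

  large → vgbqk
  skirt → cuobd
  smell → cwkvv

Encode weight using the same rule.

Vowels shift forward by 6 and consonants shift forward by 10.
Applying it to weight: w(cons)+10=g, e(vowel)+6=k, i(vowel)+6=o, g(cons)+10=q, h(cons)+10=r, t(cons)+10=d.

gkoqrd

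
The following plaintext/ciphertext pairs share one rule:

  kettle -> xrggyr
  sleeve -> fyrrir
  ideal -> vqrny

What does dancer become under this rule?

Compare letters: k→x is +13, e→r is +13, t→g is +13 — a constant shift. This is a Caesar cipher with shift 13.
For dancer: d+13=q, a+13=n, n+13=a, c+13=p, e+13=r, r+13=e.

qnapre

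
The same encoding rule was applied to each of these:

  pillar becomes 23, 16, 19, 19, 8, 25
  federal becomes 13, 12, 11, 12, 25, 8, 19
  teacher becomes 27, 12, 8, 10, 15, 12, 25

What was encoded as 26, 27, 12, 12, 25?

p is letter #16 and maps to 23: an offset of 7. The number is (letter's place in the alphabet, a=1) + 7.
Decoding 26, 27, 12, 12, 25: 26→(26−7)÷1=19=s, 27→(27−7)÷1=20=t, 12→(12−7)÷1=5=e, 12→(12−7)÷1=5=e, 25→(25−7)÷1=18=r.

steer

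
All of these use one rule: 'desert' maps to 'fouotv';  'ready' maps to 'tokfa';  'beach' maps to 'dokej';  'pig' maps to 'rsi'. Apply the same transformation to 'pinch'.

The shift depends on letter class: consonant d→f is +2, but vowel e→o is +10. Vowels shift forward by 10 and consonants shift forward by 2.
Applying it to pinch: p(cons)+2=r, i(vowel)+10=s, n(cons)+2=p, c(cons)+2=e, h(cons)+2=j.

rspej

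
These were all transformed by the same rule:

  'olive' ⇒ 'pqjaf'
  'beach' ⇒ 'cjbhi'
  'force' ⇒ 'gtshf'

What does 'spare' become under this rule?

Shifts by position in olive: pos 0: o→p (+1), pos 1: l→q (+5), pos 2: i→j (+1), pos 3: v→a (+5) — repeating every 2. A repeating key of period 2 is used — shifts +1, +5 over and over.
Applying it to spare: s+1=t, p+5=u, a+1=b, r+5=w, e+1=f.

tubwf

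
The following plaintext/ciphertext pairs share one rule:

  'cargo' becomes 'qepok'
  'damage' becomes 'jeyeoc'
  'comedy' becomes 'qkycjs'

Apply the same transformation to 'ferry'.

vcpps

Treating letters as 0–25, the rule is x ↦ 19x + 4 (mod 26).
For ferry: f(5)→19·5+4≡21=v; e(4)→19·4+4≡2=c; r(17)→19·17+4≡15=p; r(17)→19·17+4≡15=p; y(24)→19·24+4≡18=s (all mod 26).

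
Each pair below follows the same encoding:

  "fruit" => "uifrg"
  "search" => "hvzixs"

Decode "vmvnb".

enemy

This is the alphabet-reversal cipher (Atbash): a becomes z, b becomes y, etc.
Reversing it on vmvnb: v↔e, m↔n, v↔e, n↔m, b↔y.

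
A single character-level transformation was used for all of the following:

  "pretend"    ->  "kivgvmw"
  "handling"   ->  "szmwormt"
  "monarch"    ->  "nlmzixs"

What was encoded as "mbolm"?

This is the alphabet-reversal cipher (Atbash): a becomes z, b becomes y, etc.
Decoding mbolm: m↔n, b↔y, o↔l, l↔o, m↔n.

nylon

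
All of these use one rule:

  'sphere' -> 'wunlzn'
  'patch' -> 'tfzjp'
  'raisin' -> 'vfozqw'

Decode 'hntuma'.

In sphere: s→w is +4, p→u is +5, h→n is +6, e→l is +7 — the shift increases by 1 each position. Letter i (0-indexed) is shifted by i+4, so successive shifts are 4, 5, 6, ….
Undoing it on hntuma: h−4=d, n−5=i, t−6=n, u−7=n, m−8=e, a−9=r.

dinner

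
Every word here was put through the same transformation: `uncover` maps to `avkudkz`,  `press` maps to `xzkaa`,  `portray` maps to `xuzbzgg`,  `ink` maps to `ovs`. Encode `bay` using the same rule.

jgg

The rule splits by letter class: vowels +6, consonants +8.
Applying it to bay: b(cons)+8=j, a(vowel)+6=g, y(cons)+8=g.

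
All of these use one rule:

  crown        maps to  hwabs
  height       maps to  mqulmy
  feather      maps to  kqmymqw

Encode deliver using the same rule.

The shift depends on letter class: consonant c→h is +5, but vowel o→a is +12. The rule splits by letter class: vowels +12, consonants +5.
On deliver: d(cons)+5=i, e(vowel)+12=q, l(cons)+5=q, i(vowel)+12=u, v(cons)+5=a, e(vowel)+12=q, r(cons)+5=w.

iqquaqw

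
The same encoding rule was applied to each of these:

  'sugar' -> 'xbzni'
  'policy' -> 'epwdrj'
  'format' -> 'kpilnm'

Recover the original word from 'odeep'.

hippo

s(18)→x(23) and u(20)→b(1) fit y≡15x+13 (mod 26); the inverse of 15 mod 26 is 7. Each letter's alphabet position (a=0..z=25) is mapped through 15·x+13 mod 26 — an affine cipher.
Reversing it on odeep: o(14)→7·(14−13)≡7=h; d(3)→7·(3−13)≡8=i; e(4)→7·(4−13)≡15=p; e(4)→7·(4−13)≡15=p; p(15)→7·(15−13)≡14=o (all mod 26).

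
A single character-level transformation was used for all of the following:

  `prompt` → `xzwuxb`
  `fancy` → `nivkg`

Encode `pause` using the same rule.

xicam

This is a Caesar cipher with shift 8.
For pause: p+8=x, a+8=i, u+8=c, s+8=a, e+8=m.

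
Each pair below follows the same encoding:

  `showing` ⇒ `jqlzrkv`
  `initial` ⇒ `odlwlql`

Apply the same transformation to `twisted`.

The output letters match the input read backwards, each shifted +3: showing reversed is gniwohs. Read the word backwards and shift each letter +3.
For twisted: reverse → detsiwt; then shift: d+3=g, e+3=h, t+3=w, s+3=v, i+3=l, w+3=z, t+3=w.

ghwvlzw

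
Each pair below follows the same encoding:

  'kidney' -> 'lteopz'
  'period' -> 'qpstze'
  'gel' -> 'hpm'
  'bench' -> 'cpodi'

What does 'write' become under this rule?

xstup

The shift depends on letter class: consonant k→l is +1, but vowel i→t is +11. Two shifts are in play — +11 for a/e/i/o/u, +1 for every other letter.
Applying it to write: w(cons)+1=x, r(cons)+1=s, i(vowel)+11=t, t(cons)+1=u, e(vowel)+11=p.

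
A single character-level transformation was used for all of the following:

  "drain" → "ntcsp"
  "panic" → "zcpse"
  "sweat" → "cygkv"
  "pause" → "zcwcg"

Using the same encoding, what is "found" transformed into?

A repeating key of period 3 is used — shifts +10, +2, +2 over and over.
On found: f+10=p, o+2=q, u+2=w, n+10=x, d+2=f.

pqwxf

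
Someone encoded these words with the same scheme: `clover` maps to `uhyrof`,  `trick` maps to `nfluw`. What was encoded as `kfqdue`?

branch

The output letters match the input read backwards, each shifted +3: clover reversed is revolc. Two steps: reverse the string, then apply a Caesar shift of +3.
Undoing it on kfqdue: shift back: k−3=h, f−3=c, q−3=n, d−3=a, u−3=r, e−3=b → hcnarb; then reverse → branch.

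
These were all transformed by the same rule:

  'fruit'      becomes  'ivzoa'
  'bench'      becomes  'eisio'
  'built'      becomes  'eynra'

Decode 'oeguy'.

labor

The shift increases by 1 at each position, starting from +3: 3, 4, 5, ….
Reversing it on oeguy: o−3=l, e−4=a, g−5=b, u−6=o, y−7=r.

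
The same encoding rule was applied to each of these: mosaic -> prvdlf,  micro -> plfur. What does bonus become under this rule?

Compare letters: m→p is +3, o→r is +3, s→v is +3 — a constant shift. This is a Caesar cipher with shift 3.
On bonus: b+3=e, o+3=r, n+3=q, u+3=x, s+3=v.

erqxv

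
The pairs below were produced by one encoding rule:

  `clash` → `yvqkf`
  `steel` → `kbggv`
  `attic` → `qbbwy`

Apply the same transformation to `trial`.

c(2)→y(24) and l(11)→v(21) fit y≡17x+16 (mod 26); the inverse of 17 mod 26 is 23. Each letter's alphabet position (a=0..z=25) is mapped through 17·x+16 mod 26 — an affine cipher.
For trial: t(19)→17·19+16≡1=b; r(17)→17·17+16≡19=t; i(8)→17·8+16≡22=w; a(0)→17·0+16≡16=q; l(11)→17·11+16≡21=v (all mod 26).

btwqv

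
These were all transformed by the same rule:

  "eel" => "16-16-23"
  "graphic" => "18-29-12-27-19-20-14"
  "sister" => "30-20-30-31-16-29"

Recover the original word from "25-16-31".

e is letter #5 and maps to 16: an offset of 11. Each letter is replaced by its alphabet position (a=1..z=26) + 11.
Undoing it on 25-16-31: 25→(25−11)÷1=14=n, 16→(16−11)÷1=5=e, 31→(31−11)÷1=20=t.

net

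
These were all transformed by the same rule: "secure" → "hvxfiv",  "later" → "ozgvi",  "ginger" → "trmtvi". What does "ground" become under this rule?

tilfmw

Each letter is replaced by its mirror in the alphabet: a↔z, b↔y, c↔x, and so on (the Atbash cipher).
Applying it to ground: g↔t, r↔i, o↔l, u↔f, n↔m, d↔w.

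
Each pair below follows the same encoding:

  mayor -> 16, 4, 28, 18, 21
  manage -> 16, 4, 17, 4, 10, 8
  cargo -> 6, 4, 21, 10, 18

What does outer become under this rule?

m is letter #13 and maps to 16: an offset of 3. Letters become their 1-based position plus 3 (so a→4, b→5, …).
For outer: o=15→18, u=21→24, t=20→23, e=5→8, r=18→21.

18, 24, 23, 8, 21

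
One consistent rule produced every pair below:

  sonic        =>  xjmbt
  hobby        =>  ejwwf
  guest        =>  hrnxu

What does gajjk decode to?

proof

s(18)→x(23) and o(14)→j(9) fit y≡23x+25 (mod 26); the inverse of 23 mod 26 is 17. Each letter's alphabet position (a=0..z=25) is mapped through 23·x+25 mod 26 — an affine cipher.
Decoding gajjk: g(6)→17·(6−25)≡15=p; a(0)→17·(0−25)≡17=r; j(9)→17·(9−25)≡14=o; j(9)→17·(9−25)≡14=o; k(10)→17·(10−25)≡5=f (all mod 26).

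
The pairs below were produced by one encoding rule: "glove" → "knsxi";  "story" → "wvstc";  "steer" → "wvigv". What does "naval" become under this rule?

rczcp

It's a Vigenère-style cipher with numeric key [4,2]: position i shifts by key[i mod 2].
Applying it to naval: n+4=r, a+2=c, v+4=z, a+2=c, l+4=p.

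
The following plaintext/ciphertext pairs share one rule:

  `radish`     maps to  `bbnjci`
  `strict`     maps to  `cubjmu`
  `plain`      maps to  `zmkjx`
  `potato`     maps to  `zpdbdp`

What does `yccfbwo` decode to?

observe

Shifts by position in radish: pos 0: r→b (+10), pos 1: a→b (+1), pos 2: d→n (+10), pos 3: i→j (+1) — repeating every 2. The shifts repeat in a cycle of length 2: positions 0,1,… shift by +10, +1, then the pattern repeats.
Decoding yccfbwo: y−10=o, c−1=b, c−10=s, f−1=e, b−10=r, w−1=v, o−10=e.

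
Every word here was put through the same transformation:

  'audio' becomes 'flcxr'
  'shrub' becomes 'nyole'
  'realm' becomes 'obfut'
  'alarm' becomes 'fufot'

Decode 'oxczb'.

ridge

a(0)→f(5) and u(20)→l(11) fit y≡25x+5 (mod 26); the inverse of 25 mod 26 is 25. Each letter's alphabet position (a=0..z=25) is mapped through 25·x+5 mod 26 — an affine cipher.
Undoing it on oxczb: o(14)→25·(14−5)≡17=r; x(23)→25·(23−5)≡8=i; c(2)→25·(2−5)≡3=d; z(25)→25·(25−5)≡6=g; b(1)→25·(1−5)≡4=e (all mod 26).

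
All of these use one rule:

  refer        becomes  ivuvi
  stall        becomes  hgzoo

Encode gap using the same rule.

Each pair mirrors across the alphabet (r↔i, e↔v, f↔u): positions sum to 25. This is the alphabet-reversal cipher (Atbash): a becomes z, b becomes y, etc.
For gap: g↔t, a↔z, p↔k.

tzk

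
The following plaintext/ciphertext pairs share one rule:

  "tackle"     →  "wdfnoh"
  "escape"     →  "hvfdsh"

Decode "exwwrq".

button

Compare letters: t→w is +3, a→d is +3, c→f is +3 — a constant shift. It's a constant shift of +3 (ROT3).
Undoing it on exwwrq: e−3=b, x−3=u, w−3=t, w−3=t, r−3=o, q−3=n.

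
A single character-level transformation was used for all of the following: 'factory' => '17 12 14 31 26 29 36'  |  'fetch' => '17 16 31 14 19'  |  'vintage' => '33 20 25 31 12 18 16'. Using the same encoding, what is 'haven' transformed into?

f is letter #6 and maps to 17: an offset of 11. The number is (letter's place in the alphabet, a=1) + 11.
For haven: h=8→19, a=1→12, v=22→33, e=5→16, n=14→25.

19 12 33 16 25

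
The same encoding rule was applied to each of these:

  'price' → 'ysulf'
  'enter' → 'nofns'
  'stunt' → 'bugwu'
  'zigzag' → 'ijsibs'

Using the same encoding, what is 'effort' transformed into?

Shifts by position in price: pos 0: p→y (+9), pos 1: r→s (+1), pos 2: i→u (+12), pos 3: c→l (+9), pos 4: e→f (+1) — repeating every 3. The shifts repeat in a cycle of length 3: positions 0,1,… shift by +9, +1, +12, then the pattern repeats.
Applying it to effort: e+9=n, f+1=g, f+12=r, o+9=x, r+1=s, t+12=f.

ngrxsf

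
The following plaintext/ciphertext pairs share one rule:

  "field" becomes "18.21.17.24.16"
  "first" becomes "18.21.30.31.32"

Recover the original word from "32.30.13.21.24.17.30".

trailer

f is letter #6 and maps to 18: an offset of 12. Letters become their 1-based position plus 12 (so a→13, b→14, …).
Reversing it on 32.30.13.21.24.17.30: 32→(32−12)÷1=20=t, 30→(30−12)÷1=18=r, 13→(13−12)÷1=1=a, 21→(21−12)÷1=9=i, 24→(24−12)÷1=12=l, 17→(17−12)÷1=5=e, 30→(30−12)÷1=18=r.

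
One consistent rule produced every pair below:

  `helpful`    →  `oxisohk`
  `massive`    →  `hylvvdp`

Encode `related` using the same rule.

ghwdohu

The output letters match the input read backwards, each shifted +3: helpful reversed is lufpleh. Two steps: reverse the string, then apply a Caesar shift of +3.
On related: reverse → detaler; then shift: d+3=g, e+3=h, t+3=w, a+3=d, l+3=o, e+3=h, r+3=u.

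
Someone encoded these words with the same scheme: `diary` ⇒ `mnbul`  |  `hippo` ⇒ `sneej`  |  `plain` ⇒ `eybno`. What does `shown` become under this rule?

psjvo

d(3)→m(12) and i(8)→n(13) fit y≡21x+1 (mod 26); the inverse of 21 mod 26 is 5. Treating letters as 0–25, the rule is x ↦ 21x + 1 (mod 26).
On shown: s(18)→21·18+1≡15=p; h(7)→21·7+1≡18=s; o(14)→21·14+1≡9=j; w(22)→21·22+1≡21=v; n(13)→21·13+1≡14=o (all mod 26).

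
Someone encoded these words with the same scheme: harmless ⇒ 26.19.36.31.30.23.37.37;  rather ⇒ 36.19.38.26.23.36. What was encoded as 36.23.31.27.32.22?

remind

h is letter #8 and maps to 26: an offset of 18. The number is (letter's place in the alphabet, a=1) + 18.
Undoing it on 36.23.31.27.32.22: 36→(36−18)÷1=18=r, 23→(23−18)÷1=5=e, 31→(31−18)÷1=13=m, 27→(27−18)÷1=9=i, 32→(32−18)÷1=14=n, 22→(22−18)÷1=4=d.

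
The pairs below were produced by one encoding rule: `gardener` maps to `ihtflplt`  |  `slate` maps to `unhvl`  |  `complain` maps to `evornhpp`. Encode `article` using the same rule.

htvpenl

Two shifts are in play — +7 for a/e/i/o/u, +2 for every other letter.
For article: a(vowel)+7=h, r(cons)+2=t, t(cons)+2=v, i(vowel)+7=p, c(cons)+2=e, l(cons)+2=n, e(vowel)+7=l.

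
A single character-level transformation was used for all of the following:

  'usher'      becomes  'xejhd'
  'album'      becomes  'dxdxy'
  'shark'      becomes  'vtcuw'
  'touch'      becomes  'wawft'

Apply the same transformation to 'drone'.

gdqqq

It's a Vigenère-style cipher with numeric key [3,12,2]: position i shifts by key[i mod 3].
On drone: d+3=g, r+12=d, o+2=q, n+3=q, e+12=q.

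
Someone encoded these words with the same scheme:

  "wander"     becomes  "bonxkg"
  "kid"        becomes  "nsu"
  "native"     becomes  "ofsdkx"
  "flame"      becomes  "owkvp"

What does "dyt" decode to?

The output letters match the input read backwards, each shifted +10: wander reversed is rednaw. Read the word backwards and shift each letter +10.
Reversing it on dyt: shift back: d−10=t, y−10=o, t−10=j → toj; then reverse → jot.

jot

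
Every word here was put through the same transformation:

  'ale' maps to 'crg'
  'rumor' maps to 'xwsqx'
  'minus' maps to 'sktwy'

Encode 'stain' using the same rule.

The shift depends on letter class: consonant l→r is +6, but vowel a→c is +2. The rule splits by letter class: vowels +2, consonants +6.
Applying it to stain: s(cons)+6=y, t(cons)+6=z, a(vowel)+2=c, i(vowel)+2=k, n(cons)+6=t.

yzckt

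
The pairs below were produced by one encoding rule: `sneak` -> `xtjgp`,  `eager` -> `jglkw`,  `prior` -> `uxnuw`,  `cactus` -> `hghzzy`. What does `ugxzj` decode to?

paste

Shifts by position in sneak: pos 0: s→x (+5), pos 1: n→t (+6), pos 2: e→j (+5), pos 3: a→g (+6) — repeating every 2. The shifts repeat in a cycle of length 2: positions 0,1,… shift by +5, +6, then the pattern repeats.
Reversing it on ugxzj: u−5=p, g−6=a, x−5=s, z−6=t, j−5=e.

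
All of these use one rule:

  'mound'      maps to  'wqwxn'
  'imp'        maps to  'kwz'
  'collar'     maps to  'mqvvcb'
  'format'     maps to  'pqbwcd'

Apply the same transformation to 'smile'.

The shift depends on letter class: consonant m→w is +10, but vowel o→q is +2. Vowels shift forward by 2 and consonants shift forward by 10.
On smile: s(cons)+10=c, m(cons)+10=w, i(vowel)+2=k, l(cons)+10=v, e(vowel)+2=g.

cwkvg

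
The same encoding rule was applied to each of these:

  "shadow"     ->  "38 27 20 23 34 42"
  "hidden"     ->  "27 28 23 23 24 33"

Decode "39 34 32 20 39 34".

s is letter #19 and maps to 38: an offset of 19. Each letter is replaced by its alphabet position (a=1..z=26) + 19.
Decoding 39 34 32 20 39 34: 39→(39−19)÷1=20=t, 34→(34−19)÷1=15=o, 32→(32−19)÷1=13=m, 20→(20−19)÷1=1=a, 39→(39−19)÷1=20=t, 34→(34−19)÷1=15=o.

tomato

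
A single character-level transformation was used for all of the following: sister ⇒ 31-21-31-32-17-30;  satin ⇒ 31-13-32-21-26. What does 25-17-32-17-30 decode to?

The number is (letter's place in the alphabet, a=1) + 12.
Undoing it on 25-17-32-17-30: 25→(25−12)÷1=13=m, 17→(17−12)÷1=5=e, 32→(32−12)÷1=20=t, 17→(17−12)÷1=5=e, 30→(30−12)÷1=18=r.

meter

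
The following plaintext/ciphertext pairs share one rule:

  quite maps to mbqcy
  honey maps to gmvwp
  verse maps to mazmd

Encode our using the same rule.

Two steps: reverse the string, then apply a Caesar shift of +8.
For our: reverse → ruo; then shift: r+8=z, u+8=c, o+8=w.

zcw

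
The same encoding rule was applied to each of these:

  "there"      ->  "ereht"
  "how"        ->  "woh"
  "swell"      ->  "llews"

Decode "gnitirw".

The output letters match the input read backwards: there reversed is ereht. It's just the letters in reverse order.
Undoing it on gnitirw: then reverse → writing.

writing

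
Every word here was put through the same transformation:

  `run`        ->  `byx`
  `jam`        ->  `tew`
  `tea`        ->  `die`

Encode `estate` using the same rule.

icdedi

Two shifts are in play — +4 for a/e/i/o/u, +10 for every other letter.
For estate: e(vowel)+4=i, s(cons)+10=c, t(cons)+10=d, a(vowel)+4=e, t(cons)+10=d, e(vowel)+4=i.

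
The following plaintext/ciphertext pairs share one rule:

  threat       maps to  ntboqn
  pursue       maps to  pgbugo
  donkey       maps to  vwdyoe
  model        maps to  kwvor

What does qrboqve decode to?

already

t(19)→n(13) and h(7)→t(19) fit y≡19x+16 (mod 26); the inverse of 19 mod 26 is 11. Each letter's alphabet position (a=0..z=25) is mapped through 19·x+16 mod 26 — an affine cipher.
Undoing it on qrboqve: q(16)→11·(16−16)≡0=a; r(17)→11·(17−16)≡11=l; b(1)→11·(1−16)≡17=r; o(14)→11·(14−16)≡4=e; q(16)→11·(16−16)≡0=a; v(21)→11·(21−16)≡3=d; e(4)→11·(4−16)≡24=y (all mod 26).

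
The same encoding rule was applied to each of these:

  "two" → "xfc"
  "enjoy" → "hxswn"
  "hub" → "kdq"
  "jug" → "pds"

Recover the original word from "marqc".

The output letters match the input read backwards, each shifted +9: two reversed is owt. Read the word backwards and shift each letter +9.
Reversing it on marqc: shift back: m−9=d, a−9=r, r−9=i, q−9=h, c−9=t → driht; then reverse → third.

third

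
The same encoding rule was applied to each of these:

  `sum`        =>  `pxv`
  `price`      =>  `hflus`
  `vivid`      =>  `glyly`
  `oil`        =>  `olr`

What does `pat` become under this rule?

wds

The output letters match the input read backwards, each shifted +3: sum reversed is mus. Two steps: reverse the string, then apply a Caesar shift of +3.
For pat: reverse → tap; then shift: t+3=w, a+3=d, p+3=s.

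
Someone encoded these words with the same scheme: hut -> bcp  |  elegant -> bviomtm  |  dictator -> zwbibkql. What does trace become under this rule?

mkizb

The word is reversed, then every letter is shifted forward by 8.
For trace: reverse → ecart; then shift: e+8=m, c+8=k, a+8=i, r+8=z, t+8=b.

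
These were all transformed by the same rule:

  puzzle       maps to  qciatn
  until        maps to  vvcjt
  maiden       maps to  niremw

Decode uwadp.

Shifts by position in puzzle: pos 0: p→q (+1), pos 1: u→c (+8), pos 2: z→i (+9), pos 3: z→a (+1), pos 4: l→t (+8), pos 5: e→n (+9) — repeating every 3. The shifts repeat in a cycle of length 3: positions 0,1,… shift by +1, +8, +9, then the pattern repeats.
Decoding uwadp: u−1=t, w−8=o, a−9=r, d−1=c, p−8=h.

torch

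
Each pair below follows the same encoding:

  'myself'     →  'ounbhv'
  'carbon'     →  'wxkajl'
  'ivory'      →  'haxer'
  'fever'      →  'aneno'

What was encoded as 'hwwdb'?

sunny

The output letters match the input read backwards, each shifted +9: myself reversed is flesym. The word is reversed, then every letter is shifted forward by 9.
Decoding hwwdb: shift back: h−9=y, w−9=n, w−9=n, d−9=u, b−9=s → ynnus; then reverse → sunny.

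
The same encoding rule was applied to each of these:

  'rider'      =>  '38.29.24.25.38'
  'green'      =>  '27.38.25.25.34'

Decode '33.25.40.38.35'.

r is letter #18 and maps to 38: an offset of 20. The number is (letter's place in the alphabet, a=1) + 20.
Undoing it on 33.25.40.38.35: 33→(33−20)÷1=13=m, 25→(25−20)÷1=5=e, 40→(40−20)÷1=20=t, 38→(38−20)÷1=18=r, 35→(35−20)÷1=15=o.

metro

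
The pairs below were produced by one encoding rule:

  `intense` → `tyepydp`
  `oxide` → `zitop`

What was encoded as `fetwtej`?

Compare letters: i→t is +11, n→y is +11, t→e is +11 — a constant shift. This is a Caesar cipher with shift 11.
Decoding fetwtej: f−11=u, e−11=t, t−11=i, w−11=l, t−11=i, e−11=t, j−11=y.

utility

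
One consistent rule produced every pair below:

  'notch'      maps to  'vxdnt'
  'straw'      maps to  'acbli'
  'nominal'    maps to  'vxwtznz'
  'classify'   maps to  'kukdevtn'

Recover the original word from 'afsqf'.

swift

Letter i (0-indexed) is shifted by i+8, so successive shifts are 8, 9, 10, ….
Decoding afsqf: a−8=s, f−9=w, s−10=i, q−11=f, f−12=t.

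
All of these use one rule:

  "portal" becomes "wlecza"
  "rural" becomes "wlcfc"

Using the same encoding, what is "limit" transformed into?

The output letters match the input read backwards, each shifted +11: portal reversed is latrop. Read the word backwards and shift each letter +11.
On limit: reverse → timil; then shift: t+11=e, i+11=t, m+11=x, i+11=t, l+11=w.

etxtw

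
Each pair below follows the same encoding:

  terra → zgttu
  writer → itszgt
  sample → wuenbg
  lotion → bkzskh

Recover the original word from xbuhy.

This is an affine cipher: with a=0,…,z=25, each position x becomes (3x+20) mod 26.
Reversing it on xbuhy: x(23)→9·(23−20)≡1=b; b(1)→9·(1−20)≡11=l; u(20)→9·(20−20)≡0=a; h(7)→9·(7−20)≡13=n; y(24)→9·(24−20)≡10=k (all mod 26).

blank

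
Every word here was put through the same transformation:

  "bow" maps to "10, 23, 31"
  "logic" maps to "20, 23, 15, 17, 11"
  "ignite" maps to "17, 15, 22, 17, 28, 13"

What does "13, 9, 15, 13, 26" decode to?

Each letter is replaced by its alphabet position (a=1..z=26) + 8.
Decoding 13, 9, 15, 13, 26: 13→(13−8)÷1=5=e, 9→(9−8)÷1=1=a, 15→(15−8)÷1=7=g, 13→(13−8)÷1=5=e, 26→(26−8)÷1=18=r.

eager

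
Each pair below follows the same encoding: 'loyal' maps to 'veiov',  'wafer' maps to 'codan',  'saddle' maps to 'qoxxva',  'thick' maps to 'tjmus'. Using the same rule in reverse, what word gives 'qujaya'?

l(11)→v(21) and o(14)→e(4) fit y≡3x+14 (mod 26); the inverse of 3 mod 26 is 9. Each letter's alphabet position (a=0..z=25) is mapped through 3·x+14 mod 26 — an affine cipher.
Undoing it on qujaya: q(16)→9·(16−14)≡18=s; u(20)→9·(20−14)≡2=c; j(9)→9·(9−14)≡7=h; a(0)→9·(0−14)≡4=e; y(24)→9·(24−14)≡12=m; a(0)→9·(0−14)≡4=e (all mod 26).

scheme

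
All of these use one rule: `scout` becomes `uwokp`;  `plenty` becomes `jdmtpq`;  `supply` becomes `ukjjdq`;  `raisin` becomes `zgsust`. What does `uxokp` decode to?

shout

s(18)→u(20) and c(2)→w(22) fit y≡21x+6 (mod 26); the inverse of 21 mod 26 is 5. This is an affine cipher: with a=0,…,z=25, each position x becomes (21x+6) mod 26.
Reversing it on uxokp: u(20)→5·(20−6)≡18=s; x(23)→5·(23−6)≡7=h; o(14)→5·(14−6)≡14=o; k(10)→5·(10−6)≡20=u; p(15)→5·(15−6)≡19=t (all mod 26).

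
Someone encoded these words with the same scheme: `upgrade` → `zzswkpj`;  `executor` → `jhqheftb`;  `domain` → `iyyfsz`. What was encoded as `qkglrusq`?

Shifts by position in upgrade: pos 0: u→z (+5), pos 1: p→z (+10), pos 2: g→s (+12), pos 3: r→w (+5), pos 4: a→k (+10), pos 5: d→p (+12) — repeating every 3. It's a Vigenère-style cipher with numeric key [5,10,12]: position i shifts by key[i mod 3].
Reversing it on qkglrusq: q−5=l, k−10=a, g−12=u, l−5=g, r−10=h, u−12=i, s−5=n, q−10=g.

laughing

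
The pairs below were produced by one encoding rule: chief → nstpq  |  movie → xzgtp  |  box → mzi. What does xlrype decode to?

magnet

Compare letters: c→n is +11, h→s is +11, i→t is +11 — a constant shift. Each letter is shifted forward by 11 in the alphabet (a Caesar shift of +11).
Reversing it on xlrype: x−11=m, l−11=a, r−11=g, y−11=n, p−11=e, e−11=t.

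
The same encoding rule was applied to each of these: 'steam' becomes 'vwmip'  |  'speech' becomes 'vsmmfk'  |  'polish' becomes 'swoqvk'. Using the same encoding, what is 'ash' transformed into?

The shift depends on letter class: consonant s→v is +3, but vowel e→m is +8. Two shifts are in play — +8 for a/e/i/o/u, +3 for every other letter.
Applying it to ash: a(vowel)+8=i, s(cons)+3=v, h(cons)+3=k.

ivk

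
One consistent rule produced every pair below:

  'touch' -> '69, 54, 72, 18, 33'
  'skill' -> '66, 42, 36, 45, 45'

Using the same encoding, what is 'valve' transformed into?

The formula is n = 3×(alphabet index, a=1) + 9.
For valve: v=22→75, a=1→12, l=12→45, v=22→75, e=5→24.

75, 12, 45, 75, 24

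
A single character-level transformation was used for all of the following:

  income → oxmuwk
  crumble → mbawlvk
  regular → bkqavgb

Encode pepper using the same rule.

zkzzkb

Vowels shift forward by 6 and consonants shift forward by 10.
On pepper: p(cons)+10=z, e(vowel)+6=k, p(cons)+10=z, p(cons)+10=z, e(vowel)+6=k, r(cons)+10=b.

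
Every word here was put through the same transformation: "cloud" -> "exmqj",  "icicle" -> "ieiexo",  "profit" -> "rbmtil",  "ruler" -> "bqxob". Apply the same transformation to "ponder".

rmhjob

c(2)→e(4) and l(11)→x(23) fit y≡5x+20 (mod 26); the inverse of 5 mod 26 is 21. Treating letters as 0–25, the rule is x ↦ 5x + 20 (mod 26).
Applying it to ponder: p(15)→5·15+20≡17=r; o(14)→5·14+20≡12=m; n(13)→5·13+20≡7=h; d(3)→5·3+20≡9=j; e(4)→5·4+20≡14=o; r(17)→5·17+20≡1=b (all mod 26).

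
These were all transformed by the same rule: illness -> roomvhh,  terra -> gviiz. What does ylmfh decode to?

Each pair mirrors across the alphabet (i↔r, l↔o, l↔o): positions sum to 25. Letters are reflected about the middle of the alphabet (position → 25−position): Atbash.
Decoding ylmfh: y↔b, l↔o, m↔n, f↔u, h↔s.

bonus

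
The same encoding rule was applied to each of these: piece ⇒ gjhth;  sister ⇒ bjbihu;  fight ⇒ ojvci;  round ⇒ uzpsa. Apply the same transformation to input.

p(15)→g(6) and i(8)→j(9) fit y≡7x+5 (mod 26); the inverse of 7 mod 26 is 15. Treating letters as 0–25, the rule is x ↦ 7x + 5 (mod 26).
Applying it to input: i(8)→7·8+5≡9=j; n(13)→7·13+5≡18=s; p(15)→7·15+5≡6=g; u(20)→7·20+5≡15=p; t(19)→7·19+5≡8=i (all mod 26).

jsgpi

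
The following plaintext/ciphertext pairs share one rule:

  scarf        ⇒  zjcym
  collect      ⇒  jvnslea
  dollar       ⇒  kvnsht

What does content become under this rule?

jvpalpa

A repeating key of period 3 is used — shifts +7, +7, +2 over and over.
Applying it to content: c+7=j, o+7=v, n+2=p, t+7=a, e+7=l, n+2=p, t+7=a.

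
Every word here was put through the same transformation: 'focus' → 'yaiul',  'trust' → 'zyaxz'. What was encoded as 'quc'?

wok

The output letters match the input read backwards, each shifted +6: focus reversed is sucof. Two steps: reverse the string, then apply a Caesar shift of +6.
Undoing it on quc: shift back: q−6=k, u−6=o, c−6=w → kow; then reverse → wok.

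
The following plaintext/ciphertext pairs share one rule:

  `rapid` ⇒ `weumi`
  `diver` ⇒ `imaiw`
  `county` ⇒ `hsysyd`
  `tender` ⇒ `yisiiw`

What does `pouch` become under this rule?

Two shifts are in play — +4 for a/e/i/o/u, +5 for every other letter.
On pouch: p(cons)+5=u, o(vowel)+4=s, u(vowel)+4=y, c(cons)+5=h, h(cons)+5=m.

usyhm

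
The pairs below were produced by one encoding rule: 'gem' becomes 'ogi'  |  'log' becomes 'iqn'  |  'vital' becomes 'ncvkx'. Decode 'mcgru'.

The output letters match the input read backwards, each shifted +2: gem reversed is meg. Read the word backwards and shift each letter +2.
Undoing it on mcgru: shift back: m−2=k, c−2=a, g−2=e, r−2=p, u−2=s → kaeps; then reverse → speak.

speak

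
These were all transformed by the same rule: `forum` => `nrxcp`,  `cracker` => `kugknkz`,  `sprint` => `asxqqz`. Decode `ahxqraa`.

serious

Shifts by position in forum: pos 0: f→n (+8), pos 1: o→r (+3), pos 2: r→x (+6), pos 3: u→c (+8), pos 4: m→p (+3) — repeating every 3. A repeating key of period 3 is used — shifts +8, +3, +6 over and over.
Decoding ahxqraa: a−8=s, h−3=e, x−6=r, q−8=i, r−3=o, a−6=u, a−8=s.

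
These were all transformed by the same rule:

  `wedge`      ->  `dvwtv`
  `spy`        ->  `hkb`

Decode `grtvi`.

Each pair mirrors across the alphabet (w↔d, e↔v, d↔w): positions sum to 25. This is the alphabet-reversal cipher (Atbash): a becomes z, b becomes y, etc.
Reversing it on grtvi: g↔t, r↔i, t↔g, v↔e, i↔r.

tiger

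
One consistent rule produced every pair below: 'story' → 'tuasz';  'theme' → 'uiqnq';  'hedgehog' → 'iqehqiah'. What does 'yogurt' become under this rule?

The shift depends on letter class: consonant s→t is +1, but vowel o→a is +12. Vowels shift forward by 12 and consonants shift forward by 1.
On yogurt: y(cons)+1=z, o(vowel)+12=a, g(cons)+1=h, u(vowel)+12=g, r(cons)+1=s, t(cons)+1=u.

zahgsu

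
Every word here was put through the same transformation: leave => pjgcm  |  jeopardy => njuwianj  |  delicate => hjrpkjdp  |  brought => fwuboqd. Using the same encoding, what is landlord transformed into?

pftktxbo

Each letter shifts forward by (position + 4), i.e. 4, 5, 6, … — the shift grows by one for each successive letter.
Applying it to landlord: l+4=p, a+5=f, n+6=t, d+7=k, l+8=t, o+9=x, r+10=b, d+11=o.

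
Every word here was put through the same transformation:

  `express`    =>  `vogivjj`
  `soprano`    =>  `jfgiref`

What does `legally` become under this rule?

Compare letters: e→v is +17, x→o is +17, p→g is +17 — a constant shift. Each letter is shifted forward by 17 in the alphabet (a Caesar shift of +17).
For legally: l+17=c, e+17=v, g+17=x, a+17=r, l+17=c, l+17=c, y+17=p.

cvxrccp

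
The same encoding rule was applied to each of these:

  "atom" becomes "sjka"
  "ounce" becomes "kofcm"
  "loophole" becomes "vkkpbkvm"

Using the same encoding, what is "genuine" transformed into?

wmfogfm

a(0)→s(18) and t(19)→j(9) fit y≡5x+18 (mod 26); the inverse of 5 mod 26 is 21. This is an affine cipher: with a=0,…,z=25, each position x becomes (5x+18) mod 26.
Applying it to genuine: g(6)→5·6+18≡22=w; e(4)→5·4+18≡12=m; n(13)→5·13+18≡5=f; u(20)→5·20+18≡14=o; i(8)→5·8+18≡6=g; n(13)→5·13+18≡5=f; e(4)→5·4+18≡12=m (all mod 26).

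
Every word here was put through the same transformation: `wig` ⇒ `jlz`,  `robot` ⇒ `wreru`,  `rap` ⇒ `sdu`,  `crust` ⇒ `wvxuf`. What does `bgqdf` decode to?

candy

The output letters match the input read backwards, each shifted +3: wig reversed is giw. Read the word backwards and shift each letter +3.
Decoding bgqdf: shift back: b−3=y, g−3=d, q−3=n, d−3=a, f−3=c → ydnac; then reverse → candy.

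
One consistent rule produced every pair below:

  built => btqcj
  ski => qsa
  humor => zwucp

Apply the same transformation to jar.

zir

The output letters match the input read backwards, each shifted +8: built reversed is tliub. The word is reversed, then every letter is shifted forward by 8.
Applying it to jar: reverse → raj; then shift: r+8=z, a+8=i, j+8=r.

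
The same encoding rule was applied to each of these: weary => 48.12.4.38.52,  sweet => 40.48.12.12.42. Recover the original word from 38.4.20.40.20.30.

raisin

w(#23)→48 and e(#5)→12: differences scale by 2, so n = 2·pos + 2. Each letter becomes 2×(its alphabet position, a=1..z=26) + 2.
Undoing it on 38.4.20.40.20.30: 38→(38−2)÷2=18=r, 4→(4−2)÷2=1=a, 20→(20−2)÷2=9=i, 40→(40−2)÷2=19=s, 20→(20−2)÷2=9=i, 30→(30−2)÷2=14=n.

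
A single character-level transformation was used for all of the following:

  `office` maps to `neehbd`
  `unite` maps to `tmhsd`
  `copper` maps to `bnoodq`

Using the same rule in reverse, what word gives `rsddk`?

steel

Compare letters: o→n is +25, f→e is +25, f→e is +25 — a constant shift. It's a constant shift of +25 (ROT25).
Undoing it on rsddk: r−25=s, s−25=t, d−25=e, d−25=e, k−25=l.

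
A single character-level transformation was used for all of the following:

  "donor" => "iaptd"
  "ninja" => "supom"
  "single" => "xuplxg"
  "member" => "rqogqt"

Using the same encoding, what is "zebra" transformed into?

eqdwm

Shifts by position in donor: pos 0: d→i (+5), pos 1: o→a (+12), pos 2: n→p (+2), pos 3: o→t (+5), pos 4: r→d (+12) — repeating every 3. It's a Vigenère-style cipher with numeric key [5,12,2]: position i shifts by key[i mod 3].
For zebra: z+5=e, e+12=q, b+2=d, r+5=w, a+12=m.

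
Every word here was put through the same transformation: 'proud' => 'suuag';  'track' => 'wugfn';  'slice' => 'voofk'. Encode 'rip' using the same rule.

uos

The rule splits by letter class: vowels +6, consonants +3.
On rip: r(cons)+3=u, i(vowel)+6=o, p(cons)+3=s.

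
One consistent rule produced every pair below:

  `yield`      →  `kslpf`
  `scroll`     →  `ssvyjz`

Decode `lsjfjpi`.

bicycle

The output letters match the input read backwards, each shifted +7: yield reversed is dleiy. The word is reversed, then every letter is shifted forward by 7.
Reversing it on lsjfjpi: shift back: l−7=e, s−7=l, j−7=c, f−7=y, j−7=c, p−7=i, i−7=b → elcycib; then reverse → bicycle.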